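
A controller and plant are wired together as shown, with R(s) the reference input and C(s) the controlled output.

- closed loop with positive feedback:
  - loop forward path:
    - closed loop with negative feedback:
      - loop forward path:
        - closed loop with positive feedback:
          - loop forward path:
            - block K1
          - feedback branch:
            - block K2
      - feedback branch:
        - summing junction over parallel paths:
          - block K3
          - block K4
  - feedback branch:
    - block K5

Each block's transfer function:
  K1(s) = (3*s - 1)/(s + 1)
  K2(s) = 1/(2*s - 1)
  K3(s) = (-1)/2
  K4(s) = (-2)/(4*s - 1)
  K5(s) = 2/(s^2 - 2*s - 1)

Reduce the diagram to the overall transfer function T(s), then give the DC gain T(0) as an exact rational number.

Answer: 2/7

Working:
(1) apply the feedback formula to K1, K2; result (6*s^2 - 5*s + 1)/(2*s^2 - 2*s)
(2) reduce the parallel group K3, K4; result (-4*s - 3)/(8*s - 2)
(3) reduce the feedback loop with forward [K1/(1-K1*K2)] and return (K3+K4); result (-48*s^3 + 52*s^2 - 18*s + 2)/(8*s^3 + 18*s^2 - 15*s + 3)
(4) apply the feedback formula to [[K1/(1-K1*K2)]/(1+[K1/(1-K1*K2)]*(K3+K4))], K5; result (-48*s^5 + 148*s^4 - 74*s^3 - 14*s^2 + 14*s - 2)/(8*s^5 + 2*s^4 + 37*s^3 - 89*s^2 + 45*s - 7)
DC gain: substitute s = 0 into T(s) from step 4: T(0) = -2/(-7) = 2/7.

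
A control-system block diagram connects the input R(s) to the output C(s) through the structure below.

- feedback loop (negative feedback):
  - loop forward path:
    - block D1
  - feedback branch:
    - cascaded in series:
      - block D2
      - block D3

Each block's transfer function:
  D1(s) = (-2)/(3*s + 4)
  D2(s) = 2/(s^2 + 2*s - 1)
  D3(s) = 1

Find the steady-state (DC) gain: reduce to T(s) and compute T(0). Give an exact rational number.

(1) combine D2, D3 in series: 2/(s^2 + 2*s - 1)
(2) apply the feedback formula to D1, (D2*D3): (-2*s^2 - 4*s + 2)/(3*s^3 + 10*s^2 + 5*s - 8)
DC gain: substitute s = 0 into T(s) from step 2: T(0) = 2/(-8) = -1/4.

Hence the answer: -1/4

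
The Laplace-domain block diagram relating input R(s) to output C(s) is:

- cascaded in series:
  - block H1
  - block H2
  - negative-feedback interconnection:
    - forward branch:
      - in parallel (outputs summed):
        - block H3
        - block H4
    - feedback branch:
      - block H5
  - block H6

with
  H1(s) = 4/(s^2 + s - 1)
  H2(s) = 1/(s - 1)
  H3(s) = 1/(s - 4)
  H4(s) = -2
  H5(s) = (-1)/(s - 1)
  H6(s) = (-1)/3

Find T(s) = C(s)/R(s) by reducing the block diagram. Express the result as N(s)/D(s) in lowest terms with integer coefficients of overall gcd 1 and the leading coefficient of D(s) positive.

Step 1. add H3, H4 (parallel) -> (9 - 2*s)/(s - 4)
Step 2. apply the feedback formula to (H3+H4), H5 -> (-2*s^2 + 11*s - 9)/(s^2 - 3*s - 5)
Step 3. reduce the series chain H1, H2, [(H3+H4)/(1+(H3+H4)*H5)], H6, which is the overall transfer function T(s) = C(s)/R(s) in lowest terms

Therefore the answer is (8*s - 36)/(3*s^4 - 6*s^3 - 27*s^2 - 6*s + 15).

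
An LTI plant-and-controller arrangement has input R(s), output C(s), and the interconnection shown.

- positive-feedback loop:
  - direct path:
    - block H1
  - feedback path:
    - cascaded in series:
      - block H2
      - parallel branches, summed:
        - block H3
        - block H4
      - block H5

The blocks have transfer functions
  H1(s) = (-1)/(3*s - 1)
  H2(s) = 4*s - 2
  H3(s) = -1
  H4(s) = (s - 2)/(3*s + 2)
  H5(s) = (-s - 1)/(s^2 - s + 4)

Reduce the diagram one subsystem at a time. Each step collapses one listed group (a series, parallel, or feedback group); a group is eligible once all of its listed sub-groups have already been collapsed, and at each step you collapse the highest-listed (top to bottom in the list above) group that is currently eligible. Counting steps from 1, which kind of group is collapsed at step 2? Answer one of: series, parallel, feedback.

The answer is series.

Reasoning:
[1] add H3, H4 (parallel)
[2] combine H2, (H3+H4), H5 in series
[3] reduce the feedback loop with forward H1 and return (H2*(H3+H4)*H5)
So the answer for step 2 is series.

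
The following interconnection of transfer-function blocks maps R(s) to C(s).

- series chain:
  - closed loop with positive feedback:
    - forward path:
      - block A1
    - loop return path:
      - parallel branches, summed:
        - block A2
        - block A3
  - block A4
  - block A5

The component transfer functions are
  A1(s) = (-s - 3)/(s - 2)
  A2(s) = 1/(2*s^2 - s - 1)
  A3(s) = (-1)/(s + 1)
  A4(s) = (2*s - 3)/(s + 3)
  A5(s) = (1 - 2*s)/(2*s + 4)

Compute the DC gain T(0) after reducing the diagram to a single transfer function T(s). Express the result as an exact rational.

Step 1. parallel reduction of A2, A3 = (-2*s^2 + 2*s + 2)/(2*s^3 + s^2 - 2*s - 1)
Step 2. feedback reduction of A1, (A2+A3) = (-2*s^4 - 7*s^3 - s^2 + 7*s + 3)/(2*s^4 - 5*s^3 - 8*s^2 + 11*s + 8)
Step 3. multiply [A1/(1-A1*(A2+A3))], A4, A5 (series) = (8*s^5 - 12*s^4 - 10*s^3 + 15*s^2 + 2*s - 3)/(4*s^5 - 2*s^4 - 36*s^3 - 10*s^2 + 60*s + 32)
That last expression is T(s); at s = 0 only the constant terms survive, so T(0) = -3/32.

Final answer: -3/32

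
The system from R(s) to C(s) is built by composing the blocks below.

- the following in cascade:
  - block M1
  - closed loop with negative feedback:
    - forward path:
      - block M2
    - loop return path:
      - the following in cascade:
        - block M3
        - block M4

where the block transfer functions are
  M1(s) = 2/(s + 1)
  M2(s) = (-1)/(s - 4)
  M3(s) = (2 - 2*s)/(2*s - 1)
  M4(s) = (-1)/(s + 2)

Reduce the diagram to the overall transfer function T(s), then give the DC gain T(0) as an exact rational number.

The answer is 2/5.

Reasoning:
(1) multiply M3, M4 (series) gives (2*s - 2)/(2*s^2 + 3*s - 2)
(2) apply the feedback formula to M2, (M3*M4) gives (-2*s^2 - 3*s + 2)/(2*s^3 - 5*s^2 - 16*s + 10)
(3) series reduction of M1, [M2/(1+M2*(M3*M4))] gives (-4*s^2 - 6*s + 4)/(2*s^4 - 3*s^3 - 21*s^2 - 6*s + 10)
The step-3 result is T(s). Setting s = 0: T(0) = 4/10 = 2/5.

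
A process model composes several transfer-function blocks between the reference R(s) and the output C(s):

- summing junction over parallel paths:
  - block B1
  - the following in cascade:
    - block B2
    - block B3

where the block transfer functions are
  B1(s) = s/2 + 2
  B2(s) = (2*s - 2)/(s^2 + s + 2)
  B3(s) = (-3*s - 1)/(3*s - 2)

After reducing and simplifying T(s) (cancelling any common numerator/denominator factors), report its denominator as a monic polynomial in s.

1. combine B2, B3 in series = (-6*s^2 + 4*s + 2)/(3*s^3 + s^2 + 4*s - 4)
2. parallel reduction of B1, (B2*B3) = (3*s^4 + 13*s^3 - 4*s^2 + 20*s - 12)/(6*s^3 + 2*s^2 + 8*s - 8)
T(s) is the step-2 result (common factors already cancelled). Leading coefficient of the denominator: 6. Divide through by 6 for the monic polynomial.

Therefore the answer is s^3 + s^2/3 + 4*s/3 - 4/3.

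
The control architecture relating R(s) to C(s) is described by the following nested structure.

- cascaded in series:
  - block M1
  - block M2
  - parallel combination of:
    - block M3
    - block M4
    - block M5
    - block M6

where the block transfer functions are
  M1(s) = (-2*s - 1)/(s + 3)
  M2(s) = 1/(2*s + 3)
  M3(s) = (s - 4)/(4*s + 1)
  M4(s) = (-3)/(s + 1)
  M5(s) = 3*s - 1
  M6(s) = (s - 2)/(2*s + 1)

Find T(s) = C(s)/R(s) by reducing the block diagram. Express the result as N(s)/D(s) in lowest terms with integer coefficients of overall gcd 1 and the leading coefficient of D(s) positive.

(1) add M3, M4, M5, M6 (parallel) -> (24*s^4 + 40*s^3 - 25*s^2 - 42*s - 10)/(8*s^3 + 14*s^2 + 7*s + 1)
(2) cascade M1, M2, (M3+M4+M5+M6) - this is the overall T(s), already in the required normalized form

Therefore the answer is (-24*s^4 - 40*s^3 + 25*s^2 + 42*s + 10)/(8*s^4 + 46*s^3 + 83*s^2 + 54*s + 9).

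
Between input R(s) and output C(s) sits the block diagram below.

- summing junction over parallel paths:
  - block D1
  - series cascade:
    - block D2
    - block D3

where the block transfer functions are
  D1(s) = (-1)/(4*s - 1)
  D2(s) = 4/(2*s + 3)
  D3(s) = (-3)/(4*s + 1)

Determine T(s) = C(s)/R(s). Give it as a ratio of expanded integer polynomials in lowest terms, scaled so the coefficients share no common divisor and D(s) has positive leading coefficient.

Step 1. combine D2, D3 in series; result (-12)/(8*s^2 + 14*s + 3)
Step 2. reduce the parallel group D1, (D2*D3), giving the overall T(s)

Final answer: (-8*s^2 - 62*s + 9)/(32*s^3 + 48*s^2 - 2*s - 3)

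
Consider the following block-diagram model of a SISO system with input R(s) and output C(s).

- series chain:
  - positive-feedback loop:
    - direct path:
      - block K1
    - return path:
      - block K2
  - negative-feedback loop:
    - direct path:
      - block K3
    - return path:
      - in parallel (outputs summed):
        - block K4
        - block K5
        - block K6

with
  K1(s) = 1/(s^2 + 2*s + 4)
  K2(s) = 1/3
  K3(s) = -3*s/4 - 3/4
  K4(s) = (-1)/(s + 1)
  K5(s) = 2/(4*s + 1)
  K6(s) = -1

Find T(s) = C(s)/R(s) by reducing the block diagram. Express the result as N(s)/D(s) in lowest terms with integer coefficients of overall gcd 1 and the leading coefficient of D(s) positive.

Answer: (-36*s^2 - 45*s - 9)/(36*s^4 + 183*s^3 + 366*s^2 + 431*s + 44)

Working:
Step 1 - feedback reduction of K1, K2; result 3/(3*s^2 + 6*s + 11)
Step 2 - reduce the parallel group K4, K5, K6; result (-4*s^2 - 7*s)/(4*s^2 + 5*s + 1)
Step 3 - feedback reduction of K3, (K4+K5+K6); result (-12*s^2 - 15*s - 3)/(12*s^2 + 37*s + 4)
Step 4 - cascade [K1/(1-K1*K2)], [K3/(1+K3*(K4+K5+K6))], giving the overall T(s)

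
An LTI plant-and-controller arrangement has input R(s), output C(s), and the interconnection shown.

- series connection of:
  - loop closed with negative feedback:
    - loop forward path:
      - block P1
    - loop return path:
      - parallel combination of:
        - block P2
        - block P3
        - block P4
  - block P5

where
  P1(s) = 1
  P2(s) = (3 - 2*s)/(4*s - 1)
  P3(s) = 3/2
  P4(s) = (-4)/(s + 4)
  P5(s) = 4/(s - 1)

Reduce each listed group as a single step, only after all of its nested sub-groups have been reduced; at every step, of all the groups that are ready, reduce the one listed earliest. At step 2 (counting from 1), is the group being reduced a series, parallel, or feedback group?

Reducing step by step:

Step 1: sum the parallel branches P2, P3, P4
Step 2: apply the feedback formula to P1, (P2+P3+P4)
Step 3: cascade [P1/(1+P1*(P2+P3+P4))], P5
So the answer for step 2 is feedback.

Answer: feedback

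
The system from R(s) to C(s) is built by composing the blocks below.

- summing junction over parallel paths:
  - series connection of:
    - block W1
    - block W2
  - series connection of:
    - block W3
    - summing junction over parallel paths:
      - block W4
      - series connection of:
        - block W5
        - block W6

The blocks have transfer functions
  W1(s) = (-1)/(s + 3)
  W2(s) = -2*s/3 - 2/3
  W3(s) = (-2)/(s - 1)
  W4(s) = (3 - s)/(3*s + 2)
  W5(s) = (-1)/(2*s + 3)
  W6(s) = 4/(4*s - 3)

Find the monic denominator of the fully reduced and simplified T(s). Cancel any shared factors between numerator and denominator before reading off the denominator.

The answer is s^5 + 41*s^4/12 - 19*s^3/24 - 25*s^2/4 + 3*s/8 + 9/4.

Reasoning:
[1] reduce the series chain W1, W2 = (2*s + 2)/(3*s + 9)
[2] cascade W5, W6 = (-4)/(8*s^2 + 6*s - 9)
[3] reduce the parallel group W4, (W5*W6) = (-8*s^3 + 18*s^2 + 15*s - 35)/(24*s^3 + 34*s^2 - 15*s - 18)
[4] multiply W3, (W4+(W5*W6)) (series) = (16*s^3 - 36*s^2 - 30*s + 70)/(24*s^4 + 10*s^3 - 49*s^2 - 3*s + 18)
[5] add (W1*W2), (W3*(W4+(W5*W6))) (parallel) = (48*s^5 + 116*s^4 - 42*s^3 - 518*s^2 - 30*s + 666)/(72*s^5 + 246*s^4 - 57*s^3 - 450*s^2 + 27*s + 162)
That last expression is T(s), already simplified. Scaling its denominator by 1/72 (the reciprocal of the leading coefficient) yields the monic denominator.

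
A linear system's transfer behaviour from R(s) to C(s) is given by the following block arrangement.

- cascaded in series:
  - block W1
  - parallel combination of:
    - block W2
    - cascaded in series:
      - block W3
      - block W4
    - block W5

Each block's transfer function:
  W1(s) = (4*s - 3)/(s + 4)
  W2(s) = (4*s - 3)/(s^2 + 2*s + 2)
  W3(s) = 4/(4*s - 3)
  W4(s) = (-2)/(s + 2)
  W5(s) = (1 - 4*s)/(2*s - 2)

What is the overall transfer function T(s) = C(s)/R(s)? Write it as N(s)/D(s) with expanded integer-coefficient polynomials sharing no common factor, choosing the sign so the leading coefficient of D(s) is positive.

The answer is (-16*s^5 - 16*s^4 - 67*s^3 - 90*s^2 + 160*s - 16)/(2*s^5 + 14*s^4 + 28*s^3 + 12*s^2 - 24*s - 32).

Reasoning:
[1] reduce the series chain W3, W4 -> (-8)/(4*s^2 + 5*s - 6)
[2] add W2, (W3*W4), W5 (parallel) -> (-16*s^5 - 16*s^4 - 67*s^3 - 90*s^2 + 160*s - 16)/(8*s^5 + 18*s^4 - 2*s^3 - 28*s^2 - 20*s + 24)
[3] multiply W1, (W2+(W3*W4)+W5) (series): this yields T(s), and no further normalization is needed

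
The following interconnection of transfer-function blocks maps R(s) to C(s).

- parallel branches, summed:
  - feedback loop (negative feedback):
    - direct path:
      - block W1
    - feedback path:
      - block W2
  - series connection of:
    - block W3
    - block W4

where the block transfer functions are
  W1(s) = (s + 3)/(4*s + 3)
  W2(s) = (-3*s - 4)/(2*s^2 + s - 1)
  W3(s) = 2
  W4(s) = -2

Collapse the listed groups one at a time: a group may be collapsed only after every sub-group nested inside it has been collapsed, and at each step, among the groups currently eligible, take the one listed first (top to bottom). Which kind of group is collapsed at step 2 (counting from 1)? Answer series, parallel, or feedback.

Step 1. apply the feedback formula to W1, W2
Step 2. reduce the series chain W3, W4
Step 3. parallel reduction of [W1/(1+W1*W2)], (W3*W4)
Step 2 collapses a series group.

Therefore the answer is series.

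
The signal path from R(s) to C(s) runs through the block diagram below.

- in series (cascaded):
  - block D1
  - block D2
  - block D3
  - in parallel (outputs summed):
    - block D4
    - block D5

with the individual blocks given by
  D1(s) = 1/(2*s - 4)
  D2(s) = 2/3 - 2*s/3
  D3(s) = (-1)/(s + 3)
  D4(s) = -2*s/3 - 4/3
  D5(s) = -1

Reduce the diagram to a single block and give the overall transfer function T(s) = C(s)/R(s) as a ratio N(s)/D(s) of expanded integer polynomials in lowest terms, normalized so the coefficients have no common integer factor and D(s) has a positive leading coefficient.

The answer is (-2*s^2 - 5*s + 7)/(9*s^2 + 9*s - 54).

Reasoning:
1. parallel reduction of D4, D5 gives -2*s/3 - 7/3
2. series reduction of D1, D2, D3, (D4+D5) - this is the overall T(s), already in the required normalized form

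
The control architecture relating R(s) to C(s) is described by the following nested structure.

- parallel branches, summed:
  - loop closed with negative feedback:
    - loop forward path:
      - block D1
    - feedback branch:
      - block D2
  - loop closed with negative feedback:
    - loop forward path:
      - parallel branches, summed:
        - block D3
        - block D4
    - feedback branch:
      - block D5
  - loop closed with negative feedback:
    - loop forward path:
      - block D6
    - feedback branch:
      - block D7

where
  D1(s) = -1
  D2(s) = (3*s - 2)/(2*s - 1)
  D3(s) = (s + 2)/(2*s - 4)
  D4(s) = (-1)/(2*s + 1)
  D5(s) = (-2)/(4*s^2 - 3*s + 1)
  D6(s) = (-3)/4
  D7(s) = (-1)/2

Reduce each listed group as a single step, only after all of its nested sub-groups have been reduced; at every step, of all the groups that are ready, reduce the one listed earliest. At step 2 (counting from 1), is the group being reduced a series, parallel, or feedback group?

1. collapse the loop (D1 forward, D2 return)
2. reduce the parallel group D3, D4
3. close the feedback loop around (D3+D4), D5
4. close the feedback loop around D6, D7
5. combine [D1/(1+D1*D2)], [(D3+D4)/(1+(D3+D4)*D5)], [D6/(1+D6*D7)] in parallel
So the answer for step 2 is parallel.

Hence the answer: parallel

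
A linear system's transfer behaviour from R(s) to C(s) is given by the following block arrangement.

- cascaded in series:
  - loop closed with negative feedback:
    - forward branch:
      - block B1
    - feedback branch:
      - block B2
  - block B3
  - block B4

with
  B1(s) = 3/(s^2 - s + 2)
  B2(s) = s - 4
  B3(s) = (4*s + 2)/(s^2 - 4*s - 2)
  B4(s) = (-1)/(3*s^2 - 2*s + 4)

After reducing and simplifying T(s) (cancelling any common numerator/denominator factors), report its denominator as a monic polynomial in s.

[1] feedback reduction of B1, B2 = 3/(s^2 + 2*s - 10)
[2] multiply [B1/(1+B1*B2)], B3, B4 (series) = (-12*s - 6)/(3*s^6 - 8*s^5 - 52*s^4 + 140*s^3 - 92*s^2 + 104*s + 80)
No further cancellation is possible in the step-2 result, so that is T(s). Its denominator becomes monic after dividing by the leading coefficient 3.

Hence the answer: s^6 - 8*s^5/3 - 52*s^4/3 + 140*s^3/3 - 92*s^2/3 + 104*s/3 + 80/3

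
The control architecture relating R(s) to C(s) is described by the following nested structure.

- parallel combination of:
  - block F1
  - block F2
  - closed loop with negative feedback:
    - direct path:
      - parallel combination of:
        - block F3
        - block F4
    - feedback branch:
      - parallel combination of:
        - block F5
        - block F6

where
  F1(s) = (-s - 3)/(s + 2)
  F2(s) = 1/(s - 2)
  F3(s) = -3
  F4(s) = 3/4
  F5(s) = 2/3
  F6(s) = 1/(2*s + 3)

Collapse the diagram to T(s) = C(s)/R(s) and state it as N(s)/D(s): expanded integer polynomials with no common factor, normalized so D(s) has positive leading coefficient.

Step 1 - add F3, F4 (parallel) -> (-9)/4
Step 2 - parallel reduction of F5, F6 -> (4*s + 9)/(6*s + 9)
Step 3 - feedback reduction of (F3+F4), (F5+F6) -> (18*s + 27)/(4*s + 15)
Step 4 - combine F1, F2, [(F3+F4)/(1+(F3+F4)*(F5+F6))] in parallel - this is the overall T(s), already in the required normalized form

Hence the answer: (14*s^3 + 12*s^2 - 40*s + 12)/(4*s^3 + 15*s^2 - 16*s - 60)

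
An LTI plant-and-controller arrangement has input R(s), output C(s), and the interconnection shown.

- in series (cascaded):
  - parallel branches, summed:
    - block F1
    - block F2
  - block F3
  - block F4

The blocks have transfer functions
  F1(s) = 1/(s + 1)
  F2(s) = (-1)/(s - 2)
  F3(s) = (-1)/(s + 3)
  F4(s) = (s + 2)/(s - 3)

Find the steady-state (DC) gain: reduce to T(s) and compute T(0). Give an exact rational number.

Step 1. reduce the parallel group F1, F2 -> (-3)/(s^2 - s - 2)
Step 2. combine (F1+F2), F3, F4 in series -> (3*s + 6)/(s^4 - s^3 - 11*s^2 + 9*s + 18)
The step-2 result is T(s). Setting s = 0: T(0) = 6/18 = 1/3.

Hence the answer: 1/3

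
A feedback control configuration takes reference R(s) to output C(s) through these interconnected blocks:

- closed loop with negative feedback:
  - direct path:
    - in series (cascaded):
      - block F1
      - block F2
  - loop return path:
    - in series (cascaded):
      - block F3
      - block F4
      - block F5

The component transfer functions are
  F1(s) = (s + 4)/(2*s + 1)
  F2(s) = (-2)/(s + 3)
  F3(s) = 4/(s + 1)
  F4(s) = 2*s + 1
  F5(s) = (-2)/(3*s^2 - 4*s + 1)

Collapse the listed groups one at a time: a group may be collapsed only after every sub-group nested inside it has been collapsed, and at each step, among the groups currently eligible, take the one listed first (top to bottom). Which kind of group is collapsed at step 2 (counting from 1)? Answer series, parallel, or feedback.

(1) cascade F1, F2
(2) cascade F3, F4, F5
(3) collapse the loop ((F1*F2) forward, (F3*F4*F5) return)
Step 2: series.

Answer: series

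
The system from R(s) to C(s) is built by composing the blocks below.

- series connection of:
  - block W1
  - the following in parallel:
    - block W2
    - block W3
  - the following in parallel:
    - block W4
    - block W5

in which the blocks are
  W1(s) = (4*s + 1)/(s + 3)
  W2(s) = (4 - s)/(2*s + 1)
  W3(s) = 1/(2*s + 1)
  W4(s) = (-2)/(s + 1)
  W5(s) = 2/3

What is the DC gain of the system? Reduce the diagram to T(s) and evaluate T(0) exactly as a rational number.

Step 1 - combine W2, W3 in parallel; result (5 - s)/(2*s + 1)
Step 2 - sum the parallel branches W4, W5; result (2*s - 4)/(3*s + 3)
Step 3 - reduce the series chain W1, (W2+W3), (W4+W5); result (-8*s^3 + 54*s^2 - 66*s - 20)/(6*s^3 + 27*s^2 + 30*s + 9)
DC gain: substitute s = 0 into T(s) from step 3: T(0) = -20/9.

Final answer: -20/9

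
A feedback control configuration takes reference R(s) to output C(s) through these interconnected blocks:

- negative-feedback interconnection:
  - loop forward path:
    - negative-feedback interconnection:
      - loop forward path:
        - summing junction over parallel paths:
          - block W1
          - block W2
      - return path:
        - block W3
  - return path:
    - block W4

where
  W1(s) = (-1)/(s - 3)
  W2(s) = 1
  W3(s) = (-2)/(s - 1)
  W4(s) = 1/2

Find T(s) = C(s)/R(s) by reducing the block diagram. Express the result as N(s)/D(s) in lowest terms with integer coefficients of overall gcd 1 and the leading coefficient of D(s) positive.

Answer: (2*s^2 - 10*s + 8)/(3*s^2 - 17*s + 26)

Working:
(1) combine W1, W2 in parallel -> (s - 4)/(s - 3)
(2) apply the feedback formula to (W1+W2), W3 -> (s^2 - 5*s + 4)/(s^2 - 6*s + 11)
(3) apply the feedback formula to [(W1+W2)/(1+(W1+W2)*W3)], W4, giving the overall T(s)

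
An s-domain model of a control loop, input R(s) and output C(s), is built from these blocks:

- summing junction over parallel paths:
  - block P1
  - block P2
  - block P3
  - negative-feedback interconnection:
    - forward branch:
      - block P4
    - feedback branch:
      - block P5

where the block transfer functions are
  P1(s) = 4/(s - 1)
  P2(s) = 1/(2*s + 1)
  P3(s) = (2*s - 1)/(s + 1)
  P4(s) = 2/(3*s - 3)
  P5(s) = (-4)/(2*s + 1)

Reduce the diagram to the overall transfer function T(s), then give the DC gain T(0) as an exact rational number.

Reducing step by step:

Step 1: reduce the feedback loop with forward P4 and return P5 gives (4*s + 2)/(6*s^2 - 3*s - 11)
Step 2: sum the parallel branches P1, P2, P3, [P4/(1+P4*P5)] gives (24*s^5 + 26*s^4 + 15*s^3 - 70*s^2 - 141*s - 46)/(12*s^5 - 37*s^3 - 11*s^2 + 25*s + 11)
The step-2 result is T(s). Setting s = 0: T(0) = -46/11.

Answer: -46/11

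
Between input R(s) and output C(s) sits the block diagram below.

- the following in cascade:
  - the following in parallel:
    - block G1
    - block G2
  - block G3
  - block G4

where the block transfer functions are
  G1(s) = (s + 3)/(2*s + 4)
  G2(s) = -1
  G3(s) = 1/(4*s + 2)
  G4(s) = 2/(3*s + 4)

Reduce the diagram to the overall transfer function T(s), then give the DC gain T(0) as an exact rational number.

1. sum the parallel branches G1, G2 = (-s - 1)/(2*s + 4)
2. cascade (G1+G2), G3, G4 = (-s - 1)/(12*s^3 + 46*s^2 + 52*s + 16)
That last expression is T(s); at s = 0 only the constant terms survive, so T(0) = -1/16.

Final answer: -1/16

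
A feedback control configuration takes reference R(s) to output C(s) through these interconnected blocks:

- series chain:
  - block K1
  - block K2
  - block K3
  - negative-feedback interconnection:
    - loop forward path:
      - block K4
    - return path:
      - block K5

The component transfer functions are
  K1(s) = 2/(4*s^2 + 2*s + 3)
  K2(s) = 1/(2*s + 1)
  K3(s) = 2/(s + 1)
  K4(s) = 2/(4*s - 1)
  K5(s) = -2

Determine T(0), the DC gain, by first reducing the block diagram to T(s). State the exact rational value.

First reduce the diagram to T(s).

Step 1. apply the feedback formula to K4, K5; result 2/(4*s - 5)
Step 2. cascade K1, K2, K3, [K4/(1+K4*K5)]; result 8/(32*s^5 + 24*s^4 - 16*s^3 - 36*s^2 - 43*s - 15)
That last expression is T(s); at s = 0 only the constant terms survive, so T(0) = 8/(-15) = -8/15.

Answer: -8/15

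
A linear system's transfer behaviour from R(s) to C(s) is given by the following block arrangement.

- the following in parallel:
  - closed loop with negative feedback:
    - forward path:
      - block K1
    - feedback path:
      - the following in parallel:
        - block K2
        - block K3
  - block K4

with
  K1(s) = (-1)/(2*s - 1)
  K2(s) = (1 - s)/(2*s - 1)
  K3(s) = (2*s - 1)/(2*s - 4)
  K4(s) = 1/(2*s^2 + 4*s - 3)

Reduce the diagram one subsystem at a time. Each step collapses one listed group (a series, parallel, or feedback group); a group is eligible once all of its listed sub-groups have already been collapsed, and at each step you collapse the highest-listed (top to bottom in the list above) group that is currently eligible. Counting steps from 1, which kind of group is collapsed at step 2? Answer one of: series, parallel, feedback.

The answer is feedback.

Reasoning:
(1) combine K2, K3 in parallel
(2) apply the feedback formula to K1, (K2+K3)
(3) sum the parallel branches [K1/(1+K1*(K2+K3))], K4
Step 2: feedback.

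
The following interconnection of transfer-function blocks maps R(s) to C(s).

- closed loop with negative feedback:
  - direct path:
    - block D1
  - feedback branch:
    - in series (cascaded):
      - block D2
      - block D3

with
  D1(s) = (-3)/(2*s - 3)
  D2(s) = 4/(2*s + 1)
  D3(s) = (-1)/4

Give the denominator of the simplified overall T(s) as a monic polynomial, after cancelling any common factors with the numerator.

1. cascade D2, D3 gives (-1)/(2*s + 1)
2. close the feedback loop around D1, (D2*D3) gives (-6*s - 3)/(4*s^2 - 4*s)
That last expression is T(s), already simplified. Scaling its denominator by 1/4 (the reciprocal of the leading coefficient) yields the monic denominator.

Final answer: s^2 - s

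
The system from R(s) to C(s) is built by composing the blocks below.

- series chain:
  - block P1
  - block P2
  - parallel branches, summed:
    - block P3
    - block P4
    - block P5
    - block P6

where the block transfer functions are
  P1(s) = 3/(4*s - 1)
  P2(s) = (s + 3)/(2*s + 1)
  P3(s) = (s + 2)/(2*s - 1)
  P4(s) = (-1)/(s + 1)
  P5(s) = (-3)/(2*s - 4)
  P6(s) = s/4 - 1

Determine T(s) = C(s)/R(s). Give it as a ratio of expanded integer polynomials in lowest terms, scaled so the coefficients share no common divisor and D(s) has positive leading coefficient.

[1] reduce the parallel group P3, P4, P5, P6 gives (2*s^4 - 7*s^3 - 7*s^2 + 12*s - 26)/(8*s^3 - 12*s^2 - 12*s + 8)
[2] series reduction of P1, P2, (P3+P4+P5+P6), which is the overall transfer function T(s) = C(s)/R(s) in lowest terms

Hence the answer: (6*s^5 - 3*s^4 - 84*s^3 - 27*s^2 + 30*s - 234)/(64*s^5 - 80*s^4 - 128*s^3 + 52*s^2 + 28*s - 8)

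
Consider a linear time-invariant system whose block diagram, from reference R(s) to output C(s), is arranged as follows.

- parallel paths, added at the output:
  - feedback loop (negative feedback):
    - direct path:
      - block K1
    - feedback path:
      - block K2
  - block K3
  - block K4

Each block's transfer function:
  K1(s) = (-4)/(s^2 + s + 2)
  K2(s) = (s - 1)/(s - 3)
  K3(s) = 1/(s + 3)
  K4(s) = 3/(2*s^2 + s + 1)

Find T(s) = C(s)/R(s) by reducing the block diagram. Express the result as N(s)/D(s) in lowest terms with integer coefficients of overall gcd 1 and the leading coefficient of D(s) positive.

First reduce the diagram to T(s).

Step 1: apply the feedback formula to K1, K2 -> (12 - 4*s)/(s^3 - 2*s^2 - 5*s - 2)
Step 2: sum the parallel branches [K1/(1+K1*K2)], K3, K4; the result is T(s) itself (integer coefficients, no common factor, positive leading denominator coefficient)

Answer: (2*s^5 - 8*s^4 - 12*s^3 + 24*s^2 - 22*s + 16)/(2*s^6 + 3*s^5 - 20*s^4 - 44*s^3 - 40*s^2 - 23*s - 6)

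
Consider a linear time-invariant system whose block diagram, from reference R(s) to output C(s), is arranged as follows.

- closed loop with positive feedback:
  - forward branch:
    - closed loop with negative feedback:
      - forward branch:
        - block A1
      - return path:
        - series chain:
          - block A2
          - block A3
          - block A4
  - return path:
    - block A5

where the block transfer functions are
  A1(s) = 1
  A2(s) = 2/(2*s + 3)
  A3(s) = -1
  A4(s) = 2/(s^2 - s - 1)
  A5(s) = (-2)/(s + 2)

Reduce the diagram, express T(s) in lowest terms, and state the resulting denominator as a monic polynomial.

[1] cascade A2, A3, A4: (-4)/(2*s^3 + s^2 - 5*s - 3)
[2] apply the feedback formula to A1, (A2*A3*A4): (2*s^3 + s^2 - 5*s - 3)/(2*s^3 + s^2 - 5*s - 7)
[3] apply the feedback formula to [A1/(1+A1*(A2*A3*A4))], A5: (2*s^4 + 5*s^3 - 3*s^2 - 13*s - 6)/(2*s^4 + 9*s^3 - s^2 - 27*s - 20)
The result of step 3 is T(s) in lowest terms. Its denominator has leading coefficient 2; dividing the denominator through by 2 makes it monic.

Answer: s^4 + 9*s^3/2 - s^2/2 - 27*s/2 - 10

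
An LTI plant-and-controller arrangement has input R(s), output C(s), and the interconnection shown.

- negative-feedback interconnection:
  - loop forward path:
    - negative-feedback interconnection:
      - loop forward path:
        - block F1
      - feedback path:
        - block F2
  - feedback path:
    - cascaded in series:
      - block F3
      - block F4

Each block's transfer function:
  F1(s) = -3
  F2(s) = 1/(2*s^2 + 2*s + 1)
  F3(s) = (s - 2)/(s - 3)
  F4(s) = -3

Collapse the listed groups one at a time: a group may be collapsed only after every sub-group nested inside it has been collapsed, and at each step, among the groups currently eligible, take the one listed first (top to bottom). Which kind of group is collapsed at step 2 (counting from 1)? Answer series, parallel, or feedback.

Step 1 - apply the feedback formula to F1, F2
Step 2 - series reduction of F3, F4
Step 3 - feedback reduction of [F1/(1+F1*F2)], (F3*F4)
Step 2: series.

Hence the answer: series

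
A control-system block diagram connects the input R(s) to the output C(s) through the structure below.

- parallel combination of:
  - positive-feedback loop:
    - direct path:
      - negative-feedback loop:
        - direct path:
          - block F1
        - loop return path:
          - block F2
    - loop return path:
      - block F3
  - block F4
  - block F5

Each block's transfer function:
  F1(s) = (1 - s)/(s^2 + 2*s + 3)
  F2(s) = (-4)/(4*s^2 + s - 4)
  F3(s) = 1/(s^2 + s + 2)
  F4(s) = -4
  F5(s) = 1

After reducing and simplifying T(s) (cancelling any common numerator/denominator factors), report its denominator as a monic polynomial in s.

Step 1. feedback reduction of F1, F2; result (-4*s^3 + 3*s^2 + 5*s - 4)/(4*s^4 + 9*s^3 + 10*s^2 - s - 16)
Step 2. collapse the loop ([F1/(1+F1*F2)] forward, F3 return); result (-4*s^5 - s^4 + 7*s^2 + 6*s - 8)/(4*s^6 + 13*s^5 + 27*s^4 + 31*s^3 - 23*s - 28)
Step 3. parallel reduction of [[F1/(1+F1*F2)]/(1-[F1/(1+F1*F2)]*F3)], F4, F5; result (-12*s^6 - 43*s^5 - 82*s^4 - 93*s^3 + 7*s^2 + 75*s + 76)/(4*s^6 + 13*s^5 + 27*s^4 + 31*s^3 - 23*s - 28)
That last expression is T(s), already simplified. Scaling its denominator by 1/4 (the reciprocal of the leading coefficient) yields the monic denominator.

Answer: s^6 + 13*s^5/4 + 27*s^4/4 + 31*s^3/4 - 23*s/4 - 7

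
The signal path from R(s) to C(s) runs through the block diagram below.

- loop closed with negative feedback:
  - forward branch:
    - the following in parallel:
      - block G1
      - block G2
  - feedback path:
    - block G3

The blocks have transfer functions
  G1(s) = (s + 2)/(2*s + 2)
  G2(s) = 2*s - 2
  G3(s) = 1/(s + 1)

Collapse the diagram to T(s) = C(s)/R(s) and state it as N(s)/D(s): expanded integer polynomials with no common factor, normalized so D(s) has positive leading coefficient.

The answer is (4*s^3 + 5*s^2 - s - 2)/(6*s^2 + 5*s).

Reasoning:
Step 1: reduce the parallel group G1, G2; result (4*s^2 + s - 2)/(2*s + 2)
Step 2: close the feedback loop around (G1+G2), G3 - this is the overall T(s), already in the required normalized form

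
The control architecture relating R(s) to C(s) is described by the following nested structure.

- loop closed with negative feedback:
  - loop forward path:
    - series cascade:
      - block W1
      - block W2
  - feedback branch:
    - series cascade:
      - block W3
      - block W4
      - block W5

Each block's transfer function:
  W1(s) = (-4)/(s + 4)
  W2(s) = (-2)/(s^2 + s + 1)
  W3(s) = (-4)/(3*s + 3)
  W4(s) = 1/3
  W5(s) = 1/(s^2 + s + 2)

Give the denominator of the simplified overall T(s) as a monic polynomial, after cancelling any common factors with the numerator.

(1) multiply W1, W2 (series), giving 8/(s^3 + 5*s^2 + 5*s + 4)
(2) series reduction of W3, W4, W5, giving (-4)/(9*s^3 + 18*s^2 + 27*s + 18)
(3) apply the feedback formula to (W1*W2), (W3*W4*W5), giving (72*s^3 + 144*s^2 + 216*s + 144)/(9*s^6 + 63*s^5 + 162*s^4 + 279*s^3 + 297*s^2 + 198*s + 40)
That last expression is T(s), already simplified. Scaling its denominator by 1/9 (the reciprocal of the leading coefficient) yields the monic denominator.

Hence the answer: s^6 + 7*s^5 + 18*s^4 + 31*s^3 + 33*s^2 + 22*s + 40/9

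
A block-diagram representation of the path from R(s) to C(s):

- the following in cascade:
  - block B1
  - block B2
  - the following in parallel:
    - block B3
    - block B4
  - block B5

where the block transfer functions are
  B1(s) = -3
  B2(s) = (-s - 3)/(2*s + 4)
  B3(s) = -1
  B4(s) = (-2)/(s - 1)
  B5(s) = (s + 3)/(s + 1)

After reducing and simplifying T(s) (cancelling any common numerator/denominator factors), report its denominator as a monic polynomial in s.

Step 1 - add B3, B4 (parallel) -> (-s - 1)/(s - 1)
Step 2 - multiply B1, B2, (B3+B4), B5 (series) -> (-3*s^2 - 18*s - 27)/(2*s^2 + 2*s - 4)
No further cancellation is possible in the step-2 result, so that is T(s). Its denominator becomes monic after dividing by the leading coefficient 2.

Answer: s^2 + s - 2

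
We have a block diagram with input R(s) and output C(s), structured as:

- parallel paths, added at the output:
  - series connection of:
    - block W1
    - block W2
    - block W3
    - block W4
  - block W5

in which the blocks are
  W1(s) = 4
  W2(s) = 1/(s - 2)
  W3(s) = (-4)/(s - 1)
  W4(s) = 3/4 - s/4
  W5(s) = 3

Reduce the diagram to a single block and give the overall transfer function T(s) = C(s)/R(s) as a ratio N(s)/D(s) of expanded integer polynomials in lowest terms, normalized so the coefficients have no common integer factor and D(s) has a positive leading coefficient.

The answer is (3*s^2 - 5*s - 6)/(s^2 - 3*s + 2).

Reasoning:
(1) series reduction of W1, W2, W3, W4 = (4*s - 12)/(s^2 - 3*s + 2)
(2) parallel reduction of (W1*W2*W3*W4), W5; the result is T(s) itself (integer coefficients, no common factor, positive leading denominator coefficient)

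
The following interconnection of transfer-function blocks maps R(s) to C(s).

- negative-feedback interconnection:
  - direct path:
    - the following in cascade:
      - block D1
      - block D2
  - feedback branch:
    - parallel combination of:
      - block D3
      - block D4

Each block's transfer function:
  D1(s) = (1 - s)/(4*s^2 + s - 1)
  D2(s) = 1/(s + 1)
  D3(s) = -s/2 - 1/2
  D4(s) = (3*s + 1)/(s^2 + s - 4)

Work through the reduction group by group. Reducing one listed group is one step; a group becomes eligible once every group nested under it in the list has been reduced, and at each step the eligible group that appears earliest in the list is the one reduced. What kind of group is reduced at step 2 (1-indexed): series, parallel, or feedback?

(1) series reduction of D1, D2
(2) reduce the parallel group D3, D4
(3) apply the feedback formula to (D1*D2), (D3+D4)
Step 2: parallel.

Answer: parallel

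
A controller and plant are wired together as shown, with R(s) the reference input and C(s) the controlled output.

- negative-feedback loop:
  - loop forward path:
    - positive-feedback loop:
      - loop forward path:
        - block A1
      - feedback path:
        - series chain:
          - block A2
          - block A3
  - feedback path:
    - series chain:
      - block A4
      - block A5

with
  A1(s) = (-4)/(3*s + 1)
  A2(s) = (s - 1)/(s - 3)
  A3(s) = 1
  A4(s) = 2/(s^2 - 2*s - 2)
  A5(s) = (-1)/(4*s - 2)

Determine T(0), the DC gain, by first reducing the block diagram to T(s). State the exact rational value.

Step 1: series reduction of A2, A3, giving (s - 1)/(s - 3)
Step 2: apply the feedback formula to A1, (A2*A3), giving (12 - 4*s)/(3*s^2 - 4*s - 7)
Step 3: combine A4, A5 in series, giving (-1)/(2*s^3 - 5*s^2 - 2*s + 2)
Step 4: close the feedback loop around [A1/(1-A1*(A2*A3))], (A4*A5), giving (-8*s^4 + 44*s^3 - 52*s^2 - 32*s + 24)/(6*s^5 - 23*s^4 + 49*s^2 + 10*s - 26)
The step-4 result is T(s). Setting s = 0: T(0) = 24/(-26) = -12/13.

Answer: -12/13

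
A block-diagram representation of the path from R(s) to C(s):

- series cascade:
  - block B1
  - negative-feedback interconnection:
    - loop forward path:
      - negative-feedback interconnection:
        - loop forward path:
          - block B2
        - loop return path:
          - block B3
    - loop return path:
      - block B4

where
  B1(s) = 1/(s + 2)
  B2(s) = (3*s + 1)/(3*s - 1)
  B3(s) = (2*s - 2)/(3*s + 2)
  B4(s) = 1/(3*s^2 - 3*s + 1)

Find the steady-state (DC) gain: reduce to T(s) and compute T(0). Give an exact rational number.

Step 1: close the feedback loop around B2, B3 = (9*s^2 + 9*s + 2)/(15*s^2 - s - 4)
Step 2: close the feedback loop around [B2/(1+B2*B3)], B4 = (27*s^4 - 12*s^2 + 3*s + 2)/(45*s^4 - 48*s^3 + 15*s^2 + 20*s - 2)
Step 3: reduce the series chain B1, [[B2/(1+B2*B3)]/(1+[B2/(1+B2*B3)]*B4)] = (27*s^4 - 12*s^2 + 3*s + 2)/(45*s^5 + 42*s^4 - 81*s^3 + 50*s^2 + 38*s - 4)
Evaluating the step-3 result (the overall T(s)) at s = 0 gives T(0) = 2/(-4) = -1/2.

Therefore the answer is -1/2.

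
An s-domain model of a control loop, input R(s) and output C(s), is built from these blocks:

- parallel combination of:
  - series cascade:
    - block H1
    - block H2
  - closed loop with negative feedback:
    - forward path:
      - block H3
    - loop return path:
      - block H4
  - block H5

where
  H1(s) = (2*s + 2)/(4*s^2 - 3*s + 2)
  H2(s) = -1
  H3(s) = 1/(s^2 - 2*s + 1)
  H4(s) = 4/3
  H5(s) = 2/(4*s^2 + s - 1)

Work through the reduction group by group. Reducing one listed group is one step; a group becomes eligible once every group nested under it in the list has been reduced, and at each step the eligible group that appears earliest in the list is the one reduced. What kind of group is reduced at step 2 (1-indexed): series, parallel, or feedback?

Answer: feedback

Working:
1. reduce the series chain H1, H2
2. reduce the feedback loop with forward H3 and return H4
3. sum the parallel branches (H1*H2), [H3/(1+H3*H4)], H5
Step 2: feedback.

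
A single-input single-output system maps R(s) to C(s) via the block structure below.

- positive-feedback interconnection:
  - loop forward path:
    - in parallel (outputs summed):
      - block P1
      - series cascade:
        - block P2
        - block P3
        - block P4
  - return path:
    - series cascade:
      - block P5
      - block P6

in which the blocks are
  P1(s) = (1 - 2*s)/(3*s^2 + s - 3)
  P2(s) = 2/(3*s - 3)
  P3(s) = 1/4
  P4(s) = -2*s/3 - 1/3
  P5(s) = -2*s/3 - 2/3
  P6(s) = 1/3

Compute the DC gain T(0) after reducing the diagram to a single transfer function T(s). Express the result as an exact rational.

Step 1. series reduction of P2, P3, P4 gives (-2*s - 1)/(18*s - 18)
Step 2. combine P1, (P2*P3*P4) in parallel gives (-6*s^3 - 41*s^2 + 59*s - 15)/(54*s^3 - 36*s^2 - 72*s + 54)
Step 3. reduce the series chain P5, P6 gives -2*s/9 - 2/9
Step 4. apply the feedback formula to (P1+(P2*P3*P4)), (P5*P6) gives (54*s^3 + 369*s^2 - 531*s + 135)/(12*s^4 - 392*s^3 + 288*s^2 + 560*s - 456)
The step-4 result is T(s). Setting s = 0: T(0) = 135/(-456) = -45/152.

Hence the answer: -45/152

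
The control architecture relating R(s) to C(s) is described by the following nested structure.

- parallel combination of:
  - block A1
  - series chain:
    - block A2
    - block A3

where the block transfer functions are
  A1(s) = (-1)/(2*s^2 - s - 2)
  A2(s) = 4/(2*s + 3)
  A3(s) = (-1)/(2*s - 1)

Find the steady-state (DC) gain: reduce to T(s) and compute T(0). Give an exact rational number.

[1] series reduction of A2, A3: (-4)/(4*s^2 + 4*s - 3)
[2] combine A1, (A2*A3) in parallel: (11 - 12*s^2)/(8*s^4 + 4*s^3 - 18*s^2 - 5*s + 6)
DC gain: substitute s = 0 into T(s) from step 2: T(0) = 11/6.

Answer: 11/6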